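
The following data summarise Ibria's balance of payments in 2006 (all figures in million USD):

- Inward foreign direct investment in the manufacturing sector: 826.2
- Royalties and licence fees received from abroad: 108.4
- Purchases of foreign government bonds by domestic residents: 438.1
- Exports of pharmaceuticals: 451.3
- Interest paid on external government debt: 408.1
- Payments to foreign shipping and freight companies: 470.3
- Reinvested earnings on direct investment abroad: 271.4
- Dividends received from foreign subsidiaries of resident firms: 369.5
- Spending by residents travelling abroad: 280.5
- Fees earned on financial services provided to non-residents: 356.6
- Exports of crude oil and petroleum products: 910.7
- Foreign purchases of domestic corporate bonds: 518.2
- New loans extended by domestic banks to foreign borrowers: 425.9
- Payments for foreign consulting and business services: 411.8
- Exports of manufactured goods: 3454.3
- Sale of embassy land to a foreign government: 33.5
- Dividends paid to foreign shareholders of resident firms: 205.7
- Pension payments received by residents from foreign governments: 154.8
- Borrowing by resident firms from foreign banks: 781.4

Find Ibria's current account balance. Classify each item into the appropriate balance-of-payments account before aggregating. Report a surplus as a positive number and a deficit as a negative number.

Goods: 451.3 + 910.7 + 3454.3 = 4816.3
Services: 356.6 - 280.5 - 470.3 + 108.4 - 411.8 = -697.6
Primary income: -205.7 - 408.1 + 369.5 + 271.4 = 27.1
Secondary income: 154.8
Current account = 4816.3 + (-697.6) + 27.1 + 154.8 = 4300.6
(Excluded from the current account — financial account: inward foreign direct investment in the manufacturing sector 826.2, purchases of foreign government bonds by domestic residents 438.1, foreign purchases of domestic corporate bonds 518.2, new loans extended by domestic banks to foreign borrowers 425.9, borrowing by resident firms from foreign banks 781.4; capital account: sale of embassy land to a foreign government 33.5.)

4300.6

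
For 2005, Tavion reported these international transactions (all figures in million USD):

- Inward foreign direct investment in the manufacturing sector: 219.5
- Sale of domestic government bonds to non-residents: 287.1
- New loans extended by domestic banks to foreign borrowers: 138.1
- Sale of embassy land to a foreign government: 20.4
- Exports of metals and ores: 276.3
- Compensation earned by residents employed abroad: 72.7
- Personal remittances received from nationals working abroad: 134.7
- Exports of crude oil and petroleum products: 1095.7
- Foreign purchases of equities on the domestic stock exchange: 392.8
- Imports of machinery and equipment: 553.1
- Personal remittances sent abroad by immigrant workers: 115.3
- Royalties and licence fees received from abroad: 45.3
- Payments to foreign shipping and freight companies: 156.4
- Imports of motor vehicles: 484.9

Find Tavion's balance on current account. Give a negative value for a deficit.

315.0

Goods: 1095.7 - 553.1 - 484.9 + 276.3 = 334.0
Services: -156.4 + 45.3 = -111.1
Primary income: 72.7
Secondary income: -115.3 + 134.7 = 19.4
Current account = 334.0 + (-111.1) + 72.7 + 19.4 = 315.0
(Excluded from the current account — financial account: inward foreign direct investment in the manufacturing sector 219.5, sale of domestic government bonds to non-residents 287.1, new loans extended by domestic banks to foreign borrowers 138.1, foreign purchases of equities on the domestic stock exchange 392.8; capital account: sale of embassy land to a foreign government 20.4.)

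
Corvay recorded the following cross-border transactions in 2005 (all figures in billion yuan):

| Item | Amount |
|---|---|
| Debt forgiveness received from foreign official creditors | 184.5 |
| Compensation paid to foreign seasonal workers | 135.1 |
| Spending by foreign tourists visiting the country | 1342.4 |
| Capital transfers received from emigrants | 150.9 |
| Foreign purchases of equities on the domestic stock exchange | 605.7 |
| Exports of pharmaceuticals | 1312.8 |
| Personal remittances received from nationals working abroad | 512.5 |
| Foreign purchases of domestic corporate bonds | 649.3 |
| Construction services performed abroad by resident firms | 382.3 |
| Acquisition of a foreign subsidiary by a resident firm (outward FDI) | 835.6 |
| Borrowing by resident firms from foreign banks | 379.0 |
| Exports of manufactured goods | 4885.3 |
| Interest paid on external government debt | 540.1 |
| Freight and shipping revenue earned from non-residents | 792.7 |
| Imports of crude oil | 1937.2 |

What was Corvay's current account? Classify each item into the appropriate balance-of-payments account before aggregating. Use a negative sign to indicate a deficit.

6615.6

Goods: -1937.2 + 1312.8 + 4885.3 = 4260.9
Services: 792.7 + 382.3 + 1342.4 = 2517.4
Primary income: -135.1 - 540.1 = -675.2
Secondary income: 512.5
Current account = 4260.9 + 2517.4 + (-675.2) + 512.5 = 6615.6
(Excluded from the current account — capital account: debt forgiveness received from foreign official creditors 184.5, capital transfers received from emigrants 150.9; financial account: foreign purchases of equities on the domestic stock exchange 605.7, foreign purchases of domestic corporate bonds 649.3, acquisition of a foreign subsidiary by a resident firm (outward FDI) 835.6, borrowing by resident firms from foreign banks 379.0.)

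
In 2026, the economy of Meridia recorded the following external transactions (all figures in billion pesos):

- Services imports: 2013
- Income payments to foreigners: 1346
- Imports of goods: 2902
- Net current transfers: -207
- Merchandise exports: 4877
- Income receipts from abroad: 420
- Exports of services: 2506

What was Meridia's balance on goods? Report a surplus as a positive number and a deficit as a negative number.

Goods balance = 4877 - 2902 = 1975

1975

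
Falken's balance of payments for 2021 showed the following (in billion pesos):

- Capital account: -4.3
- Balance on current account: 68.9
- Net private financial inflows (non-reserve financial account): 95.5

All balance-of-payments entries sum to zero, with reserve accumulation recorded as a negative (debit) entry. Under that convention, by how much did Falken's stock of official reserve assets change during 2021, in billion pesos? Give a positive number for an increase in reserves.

160.1

Official reserve transactions balance = -(68.9 + (-4.3) + 95.5) = -160.1
An accumulation of reserves is recorded as a debit (negative entry), so the change in the stock of reserves is the negative of that balance.
Change in official reserves = -(-160.1) = 160.1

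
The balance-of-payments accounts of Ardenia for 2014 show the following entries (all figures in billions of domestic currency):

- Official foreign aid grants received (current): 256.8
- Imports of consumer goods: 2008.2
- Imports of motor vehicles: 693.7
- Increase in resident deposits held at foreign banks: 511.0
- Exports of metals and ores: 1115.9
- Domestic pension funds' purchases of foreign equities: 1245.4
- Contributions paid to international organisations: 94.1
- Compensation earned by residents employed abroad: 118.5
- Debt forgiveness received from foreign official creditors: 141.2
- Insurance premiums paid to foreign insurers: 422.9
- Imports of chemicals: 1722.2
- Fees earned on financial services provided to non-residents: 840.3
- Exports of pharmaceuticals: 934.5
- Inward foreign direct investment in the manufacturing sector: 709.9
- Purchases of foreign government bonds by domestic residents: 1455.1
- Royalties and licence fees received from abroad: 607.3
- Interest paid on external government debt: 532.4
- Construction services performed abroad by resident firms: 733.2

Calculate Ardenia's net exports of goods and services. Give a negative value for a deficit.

Goods: -693.7 - 1722.2 + 934.5 - 2008.2 + 1115.9 = -2373.7
Services: 733.2 + 607.3 - 422.9 + 840.3 = 1757.9
Trade balance = -2373.7 + 1757.9 = -615.8
(Excluded from the trade balance — secondary income: official foreign aid grants received (current) 256.8, contributions paid to international organisations 94.1; financial account: increase in resident deposits held at foreign banks 511.0, domestic pension funds' purchases of foreign equities 1245.4, inward foreign direct investment in the manufacturing sector 709.9, purchases of foreign government bonds by domestic residents 1455.1; primary income: compensation earned by residents employed abroad 118.5, interest paid on external government debt 532.4; capital account: debt forgiveness received from foreign official creditors 141.2.)

-615.8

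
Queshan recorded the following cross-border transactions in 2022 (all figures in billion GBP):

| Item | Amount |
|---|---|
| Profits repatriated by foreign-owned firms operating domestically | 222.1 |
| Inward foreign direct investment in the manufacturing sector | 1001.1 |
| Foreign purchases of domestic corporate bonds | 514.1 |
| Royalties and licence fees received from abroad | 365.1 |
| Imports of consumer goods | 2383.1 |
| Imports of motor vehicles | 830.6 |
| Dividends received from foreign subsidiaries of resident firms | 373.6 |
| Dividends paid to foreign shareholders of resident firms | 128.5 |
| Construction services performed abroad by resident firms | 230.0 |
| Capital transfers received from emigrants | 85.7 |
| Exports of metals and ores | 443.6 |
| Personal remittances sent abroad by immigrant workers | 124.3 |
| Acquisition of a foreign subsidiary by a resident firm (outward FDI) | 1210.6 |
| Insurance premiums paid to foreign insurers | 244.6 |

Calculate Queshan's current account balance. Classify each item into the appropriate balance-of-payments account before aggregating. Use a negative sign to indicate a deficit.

Goods: -2383.1 + 443.6 - 830.6 = -2770.1
Services: 230.0 + 365.1 - 244.6 = 350.5
Primary income: -128.5 + 373.6 - 222.1 = 23.0
Secondary income: -124.3
Current account = (-2770.1) + 350.5 + 23.0 + (-124.3) = -2520.9
(Excluded from the current account — financial account: inward foreign direct investment in the manufacturing sector 1001.1, foreign purchases of domestic corporate bonds 514.1, acquisition of a foreign subsidiary by a resident firm (outward FDI) 1210.6; capital account: capital transfers received from emigrants 85.7.)

-2520.9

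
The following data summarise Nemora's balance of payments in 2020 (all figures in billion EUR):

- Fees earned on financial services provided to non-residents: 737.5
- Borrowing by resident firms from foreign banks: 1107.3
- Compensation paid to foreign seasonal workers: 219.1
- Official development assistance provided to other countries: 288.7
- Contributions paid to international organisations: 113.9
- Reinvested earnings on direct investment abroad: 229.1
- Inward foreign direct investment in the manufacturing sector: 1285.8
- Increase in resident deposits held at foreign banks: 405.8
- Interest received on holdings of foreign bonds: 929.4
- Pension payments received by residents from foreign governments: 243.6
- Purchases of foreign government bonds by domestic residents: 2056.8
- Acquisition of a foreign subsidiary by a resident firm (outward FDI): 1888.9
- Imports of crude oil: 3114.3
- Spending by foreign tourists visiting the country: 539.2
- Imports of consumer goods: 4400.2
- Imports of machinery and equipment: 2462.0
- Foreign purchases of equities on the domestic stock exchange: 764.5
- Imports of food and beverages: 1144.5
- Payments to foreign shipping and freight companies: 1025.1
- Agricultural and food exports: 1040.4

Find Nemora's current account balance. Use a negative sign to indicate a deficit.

-9048.6

Goods: 1040.4 - 2462.0 - 3114.3 - 4400.2 - 1144.5 = -10080.6
Services: 539.2 + 737.5 - 1025.1 = 251.6
Primary income: 229.1 - 219.1 + 929.4 = 939.4
Secondary income: -113.9 - 288.7 + 243.6 = -159.0
Current account = (-10080.6) + 251.6 + 939.4 + (-159.0) = -9048.6
(Excluded from the current account — financial account: borrowing by resident firms from foreign banks 1107.3, inward foreign direct investment in the manufacturing sector 1285.8, increase in resident deposits held at foreign banks 405.8, purchases of foreign government bonds by domestic residents 2056.8, acquisition of a foreign subsidiary by a resident firm (outward FDI) 1888.9, foreign purchases of equities on the domestic stock exchange 764.5.)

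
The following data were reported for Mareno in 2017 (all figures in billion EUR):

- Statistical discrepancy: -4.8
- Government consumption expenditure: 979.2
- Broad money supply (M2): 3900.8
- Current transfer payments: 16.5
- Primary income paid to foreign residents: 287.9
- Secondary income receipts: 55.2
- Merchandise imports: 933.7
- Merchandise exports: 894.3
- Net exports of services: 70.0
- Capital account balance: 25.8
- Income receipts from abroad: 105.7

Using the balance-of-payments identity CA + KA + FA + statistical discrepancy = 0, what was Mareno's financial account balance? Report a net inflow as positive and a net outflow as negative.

Goods balance = 894.3 - 933.7 = -39.4
Services balance = 70.0
Trade balance (goods + services) = -39.4 + 70.0 = 30.6
Net primary income = 105.7 - 287.9 = -182.2
Net secondary income = 55.2 - 16.5 = 38.7
Current account = 30.6 + (-182.2) + 38.7 = -112.9
Financial account = -(-112.9 + 25.8 + (-4.8)) = 91.9

91.9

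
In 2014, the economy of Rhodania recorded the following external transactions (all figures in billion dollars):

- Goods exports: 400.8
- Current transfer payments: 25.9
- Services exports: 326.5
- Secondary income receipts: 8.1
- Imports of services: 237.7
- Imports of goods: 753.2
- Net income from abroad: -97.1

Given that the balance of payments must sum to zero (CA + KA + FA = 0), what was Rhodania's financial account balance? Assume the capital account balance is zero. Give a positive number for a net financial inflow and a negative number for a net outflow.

378.5

Goods balance = 400.8 - 753.2 = -352.4
Services balance = 326.5 - 237.7 = 88.8
Trade balance (goods + services) = -352.4 + 88.8 = -263.6
Net primary income = -97.1
Net secondary income = 8.1 - 25.9 = -17.8
Current account = -263.6 + (-97.1) + (-17.8) = -378.5
Financial account = -(-378.5) = 378.5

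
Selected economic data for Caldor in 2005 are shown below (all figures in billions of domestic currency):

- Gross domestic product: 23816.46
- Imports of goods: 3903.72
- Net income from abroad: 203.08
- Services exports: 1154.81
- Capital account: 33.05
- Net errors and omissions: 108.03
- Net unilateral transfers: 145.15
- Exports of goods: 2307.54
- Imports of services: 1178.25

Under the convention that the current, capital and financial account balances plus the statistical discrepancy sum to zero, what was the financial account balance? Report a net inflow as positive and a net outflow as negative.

Goods balance = 2307.54 - 3903.72 = -1596.18
Services balance = 1154.81 - 1178.25 = -23.44
Trade balance (goods + services) = -1596.18 + (-23.44) = -1619.62
Net primary income = 203.08
Net secondary income = 145.15
Current account = -1619.62 + 203.08 + 145.15 = -1271.39
Financial account = -(-1271.39 + 33.05 + 108.03) = 1130.31

1130.31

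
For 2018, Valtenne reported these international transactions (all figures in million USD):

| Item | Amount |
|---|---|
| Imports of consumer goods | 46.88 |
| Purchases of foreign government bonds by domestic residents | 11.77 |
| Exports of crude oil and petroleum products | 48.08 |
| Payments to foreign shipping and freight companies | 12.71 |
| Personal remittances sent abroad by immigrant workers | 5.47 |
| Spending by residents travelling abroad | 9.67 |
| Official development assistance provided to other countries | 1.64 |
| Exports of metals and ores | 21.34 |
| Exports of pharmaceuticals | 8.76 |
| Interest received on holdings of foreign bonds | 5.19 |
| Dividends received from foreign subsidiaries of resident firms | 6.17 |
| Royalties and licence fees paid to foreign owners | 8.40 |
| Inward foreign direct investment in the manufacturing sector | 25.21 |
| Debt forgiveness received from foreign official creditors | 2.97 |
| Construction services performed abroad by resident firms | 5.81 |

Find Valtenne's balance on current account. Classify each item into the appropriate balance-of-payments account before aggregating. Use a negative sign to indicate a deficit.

Goods: 21.34 - 46.88 + 48.08 + 8.76 = 31.30
Services: -9.67 + 5.81 - 8.40 - 12.71 = -24.97
Primary income: 6.17 + 5.19 = 11.36
Secondary income: -5.47 - 1.64 = -7.11
Current account = 31.30 + (-24.97) + 11.36 + (-7.11) = 10.58
(Excluded from the current account — financial account: purchases of foreign government bonds by domestic residents 11.77, inward foreign direct investment in the manufacturing sector 25.21; capital account: debt forgiveness received from foreign official creditors 2.97.)

10.58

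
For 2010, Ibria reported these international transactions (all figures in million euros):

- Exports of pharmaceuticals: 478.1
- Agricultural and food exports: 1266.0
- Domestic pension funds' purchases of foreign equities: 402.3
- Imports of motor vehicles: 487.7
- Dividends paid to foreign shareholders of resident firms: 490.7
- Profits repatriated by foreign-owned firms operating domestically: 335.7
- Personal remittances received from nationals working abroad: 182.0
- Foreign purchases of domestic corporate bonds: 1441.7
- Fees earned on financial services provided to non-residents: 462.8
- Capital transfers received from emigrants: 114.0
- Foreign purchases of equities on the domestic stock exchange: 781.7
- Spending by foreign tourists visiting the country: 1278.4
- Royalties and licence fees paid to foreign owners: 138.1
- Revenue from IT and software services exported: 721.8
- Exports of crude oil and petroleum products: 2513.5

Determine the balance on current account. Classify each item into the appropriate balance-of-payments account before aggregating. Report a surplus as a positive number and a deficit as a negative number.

5450.4

Goods: -487.7 + 478.1 + 2513.5 + 1266.0 = 3769.9
Services: -138.1 + 462.8 + 1278.4 + 721.8 = 2324.9
Primary income: -335.7 - 490.7 = -826.4
Secondary income: 182.0
Current account = 3769.9 + 2324.9 + (-826.4) + 182.0 = 5450.4
(Excluded from the current account — financial account: domestic pension funds' purchases of foreign equities 402.3, foreign purchases of domestic corporate bonds 1441.7, foreign purchases of equities on the domestic stock exchange 781.7; capital account: capital transfers received from emigrants 114.0.)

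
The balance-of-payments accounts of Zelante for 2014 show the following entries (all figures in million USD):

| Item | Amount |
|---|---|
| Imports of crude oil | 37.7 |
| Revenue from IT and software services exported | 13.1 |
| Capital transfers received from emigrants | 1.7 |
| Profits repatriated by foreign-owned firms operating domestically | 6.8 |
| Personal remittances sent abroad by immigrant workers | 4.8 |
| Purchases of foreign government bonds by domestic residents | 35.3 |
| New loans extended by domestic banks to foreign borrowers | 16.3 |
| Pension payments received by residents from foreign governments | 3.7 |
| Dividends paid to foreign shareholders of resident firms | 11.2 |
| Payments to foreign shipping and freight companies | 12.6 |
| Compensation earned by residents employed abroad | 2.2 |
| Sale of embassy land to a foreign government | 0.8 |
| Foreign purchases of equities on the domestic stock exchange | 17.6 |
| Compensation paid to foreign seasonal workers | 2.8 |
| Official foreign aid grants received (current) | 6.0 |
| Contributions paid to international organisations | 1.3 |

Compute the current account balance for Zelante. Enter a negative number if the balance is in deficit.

-52.2

Goods: -37.7
Services: 13.1 - 12.6 = 0.5
Primary income: -2.8 + 2.2 - 11.2 - 6.8 = -18.6
Secondary income: -1.3 - 4.8 + 3.7 + 6.0 = 3.6
Current account = (-37.7) + 0.5 + (-18.6) + 3.6 = -52.2
(Excluded from the current account — capital account: capital transfers received from emigrants 1.7, sale of embassy land to a foreign government 0.8; financial account: purchases of foreign government bonds by domestic residents 35.3, new loans extended by domestic banks to foreign borrowers 16.3, foreign purchases of equities on the domestic stock exchange 17.6.)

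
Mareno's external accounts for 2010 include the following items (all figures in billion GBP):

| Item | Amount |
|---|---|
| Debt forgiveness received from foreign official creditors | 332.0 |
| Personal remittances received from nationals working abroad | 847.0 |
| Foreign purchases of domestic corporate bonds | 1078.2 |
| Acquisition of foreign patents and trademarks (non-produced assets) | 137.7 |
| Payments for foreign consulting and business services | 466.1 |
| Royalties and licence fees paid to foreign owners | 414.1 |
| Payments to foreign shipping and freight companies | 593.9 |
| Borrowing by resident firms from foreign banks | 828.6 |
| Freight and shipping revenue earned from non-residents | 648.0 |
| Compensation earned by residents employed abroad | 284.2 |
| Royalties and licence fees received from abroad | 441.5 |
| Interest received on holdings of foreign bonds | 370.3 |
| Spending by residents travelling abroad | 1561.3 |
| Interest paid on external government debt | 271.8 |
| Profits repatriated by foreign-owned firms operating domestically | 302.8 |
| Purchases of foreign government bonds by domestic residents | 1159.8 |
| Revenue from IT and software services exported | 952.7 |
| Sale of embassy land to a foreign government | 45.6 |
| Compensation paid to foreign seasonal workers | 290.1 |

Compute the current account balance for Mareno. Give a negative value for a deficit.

Services: -466.1 + 441.5 - 593.9 - 1561.3 + 952.7 - 414.1 + 648.0 = -993.2
Primary income: 284.2 + 370.3 - 271.8 - 302.8 - 290.1 = -210.2
Secondary income: 847.0
Current account = (-993.2) + (-210.2) + 847.0 = -356.4
(Excluded from the current account — capital account: debt forgiveness received from foreign official creditors 332.0, acquisition of foreign patents and trademarks (non-produced assets) 137.7, sale of embassy land to a foreign government 45.6; financial account: foreign purchases of domestic corporate bonds 1078.2, borrowing by resident firms from foreign banks 828.6, purchases of foreign government bonds by domestic residents 1159.8.)

-356.4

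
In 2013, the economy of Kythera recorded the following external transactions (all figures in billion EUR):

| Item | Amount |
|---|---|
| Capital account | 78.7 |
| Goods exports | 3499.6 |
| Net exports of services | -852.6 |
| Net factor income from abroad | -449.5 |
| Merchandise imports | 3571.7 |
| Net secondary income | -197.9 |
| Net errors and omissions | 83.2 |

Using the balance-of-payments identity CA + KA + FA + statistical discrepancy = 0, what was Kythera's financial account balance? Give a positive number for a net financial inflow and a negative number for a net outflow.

Goods balance = 3499.6 - 3571.7 = -72.1
Services balance = -852.6
Trade balance (goods + services) = -72.1 + (-852.6) = -924.7
Net primary income = -449.5
Net secondary income = -197.9
Current account = -924.7 + (-449.5) + (-197.9) = -1572.1
Financial account = -(-1572.1 + 78.7 + 83.2) = 1410.2

1410.2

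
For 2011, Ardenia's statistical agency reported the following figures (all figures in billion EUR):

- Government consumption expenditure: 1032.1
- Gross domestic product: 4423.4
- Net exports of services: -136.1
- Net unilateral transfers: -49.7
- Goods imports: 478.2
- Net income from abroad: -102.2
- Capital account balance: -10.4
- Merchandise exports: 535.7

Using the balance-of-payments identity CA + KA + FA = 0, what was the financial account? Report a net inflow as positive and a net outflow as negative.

240.9

Goods balance = 535.7 - 478.2 = 57.5
Services balance = -136.1
Trade balance (goods + services) = 57.5 + (-136.1) = -78.6
Net primary income = -102.2
Net secondary income = -49.7
Current account = -78.6 + (-102.2) + (-49.7) = -230.5
Financial account = -(-230.5 + (-10.4)) = 240.9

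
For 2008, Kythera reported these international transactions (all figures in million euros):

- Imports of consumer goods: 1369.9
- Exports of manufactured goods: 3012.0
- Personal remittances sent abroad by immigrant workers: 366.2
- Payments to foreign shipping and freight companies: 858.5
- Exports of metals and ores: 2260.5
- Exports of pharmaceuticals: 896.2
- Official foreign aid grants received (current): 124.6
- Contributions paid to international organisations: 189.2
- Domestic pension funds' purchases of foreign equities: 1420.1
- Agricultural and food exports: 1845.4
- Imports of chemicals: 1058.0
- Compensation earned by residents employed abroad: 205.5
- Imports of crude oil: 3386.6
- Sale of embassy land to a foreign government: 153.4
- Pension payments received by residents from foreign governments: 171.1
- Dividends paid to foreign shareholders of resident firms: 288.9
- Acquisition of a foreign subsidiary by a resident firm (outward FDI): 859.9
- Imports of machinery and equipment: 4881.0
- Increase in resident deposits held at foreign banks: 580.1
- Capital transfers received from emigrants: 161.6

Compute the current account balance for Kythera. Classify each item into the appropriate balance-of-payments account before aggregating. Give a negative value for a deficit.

Goods: 2260.5 - 1058.0 + 1845.4 + 3012.0 - 1369.9 - 3386.6 + 896.2 - 4881.0 = -2681.4
Services: -858.5
Primary income: -288.9 + 205.5 = -83.4
Secondary income: 124.6 + 171.1 - 366.2 - 189.2 = -259.7
Current account = (-2681.4) + (-858.5) + (-83.4) + (-259.7) = -3883.0
(Excluded from the current account — financial account: domestic pension funds' purchases of foreign equities 1420.1, acquisition of a foreign subsidiary by a resident firm (outward FDI) 859.9, increase in resident deposits held at foreign banks 580.1; capital account: sale of embassy land to a foreign government 153.4, capital transfers received from emigrants 161.6.)

-3883.0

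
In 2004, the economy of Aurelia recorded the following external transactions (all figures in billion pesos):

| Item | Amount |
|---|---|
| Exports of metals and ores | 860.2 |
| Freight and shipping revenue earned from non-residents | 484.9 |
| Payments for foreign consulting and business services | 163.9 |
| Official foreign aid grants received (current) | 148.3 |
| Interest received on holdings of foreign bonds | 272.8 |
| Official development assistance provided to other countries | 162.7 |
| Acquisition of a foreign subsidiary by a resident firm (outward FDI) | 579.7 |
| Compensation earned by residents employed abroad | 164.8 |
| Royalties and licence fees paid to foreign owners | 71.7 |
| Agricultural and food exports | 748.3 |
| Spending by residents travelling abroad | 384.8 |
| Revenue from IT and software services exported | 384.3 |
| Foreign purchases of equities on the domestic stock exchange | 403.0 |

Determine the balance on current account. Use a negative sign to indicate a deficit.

Goods: 748.3 + 860.2 = 1608.5
Services: -384.8 + 484.9 - 71.7 + 384.3 - 163.9 = 248.8
Primary income: 272.8 + 164.8 = 437.6
Secondary income: 148.3 - 162.7 = -14.4
Current account = 1608.5 + 248.8 + 437.6 + (-14.4) = 2280.5
(Excluded from the current account — financial account: acquisition of a foreign subsidiary by a resident firm (outward FDI) 579.7, foreign purchases of equities on the domestic stock exchange 403.0.)

2280.5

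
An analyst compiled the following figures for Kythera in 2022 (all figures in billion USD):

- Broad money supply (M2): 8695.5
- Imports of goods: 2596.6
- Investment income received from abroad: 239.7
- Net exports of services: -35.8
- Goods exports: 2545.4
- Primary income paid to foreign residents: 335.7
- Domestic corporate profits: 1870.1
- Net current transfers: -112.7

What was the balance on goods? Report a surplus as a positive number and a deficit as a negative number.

-51.2

Goods balance = 2545.4 - 2596.6 = -51.2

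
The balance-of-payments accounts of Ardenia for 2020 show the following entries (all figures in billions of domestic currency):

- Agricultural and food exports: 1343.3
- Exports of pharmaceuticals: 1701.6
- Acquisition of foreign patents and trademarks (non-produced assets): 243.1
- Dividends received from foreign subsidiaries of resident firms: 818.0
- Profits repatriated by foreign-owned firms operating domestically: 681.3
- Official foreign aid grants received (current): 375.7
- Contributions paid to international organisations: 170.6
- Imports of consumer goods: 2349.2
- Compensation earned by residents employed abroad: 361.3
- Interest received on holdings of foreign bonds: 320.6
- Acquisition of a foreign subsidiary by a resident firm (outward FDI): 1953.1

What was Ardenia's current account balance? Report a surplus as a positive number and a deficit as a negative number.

1719.4

Goods: 1701.6 + 1343.3 - 2349.2 = 695.7
Primary income: -681.3 + 320.6 + 818.0 + 361.3 = 818.6
Secondary income: -170.6 + 375.7 = 205.1
Current account = 695.7 + 818.6 + 205.1 = 1719.4
(Excluded from the current account — capital account: acquisition of foreign patents and trademarks (non-produced assets) 243.1; financial account: acquisition of a foreign subsidiary by a resident firm (outward FDI) 1953.1.)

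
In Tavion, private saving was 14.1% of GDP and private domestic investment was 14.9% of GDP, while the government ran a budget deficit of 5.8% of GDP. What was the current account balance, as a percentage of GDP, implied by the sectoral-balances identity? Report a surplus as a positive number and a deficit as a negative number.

By the sectoral-balances identity, CA = (S_private - I) + (T - G).
Private balance = 14.1 - 14.9 = -0.8
Government balance (T - G) = -5.8
CA = -0.8 + (-5.8) = -6.6

-6.6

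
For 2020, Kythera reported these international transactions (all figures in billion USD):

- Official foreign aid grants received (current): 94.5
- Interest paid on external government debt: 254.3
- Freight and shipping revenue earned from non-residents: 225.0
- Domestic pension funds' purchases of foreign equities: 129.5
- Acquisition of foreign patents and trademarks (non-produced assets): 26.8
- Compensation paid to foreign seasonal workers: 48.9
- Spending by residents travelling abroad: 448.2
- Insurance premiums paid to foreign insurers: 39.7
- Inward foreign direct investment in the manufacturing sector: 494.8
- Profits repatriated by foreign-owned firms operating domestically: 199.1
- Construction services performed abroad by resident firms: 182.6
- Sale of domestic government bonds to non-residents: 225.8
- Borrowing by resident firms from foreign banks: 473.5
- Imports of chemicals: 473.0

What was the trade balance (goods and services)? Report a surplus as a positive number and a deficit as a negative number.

Goods: -473.0
Services: -39.7 + 182.6 - 448.2 + 225.0 = -80.3
Trade balance = -473.0 + (-80.3) = -553.3
(Excluded from the trade balance — secondary income: official foreign aid grants received (current) 94.5; primary income: interest paid on external government debt 254.3, compensation paid to foreign seasonal workers 48.9, profits repatriated by foreign-owned firms operating domestically 199.1; financial account: domestic pension funds' purchases of foreign equities 129.5, inward foreign direct investment in the manufacturing sector 494.8, sale of domestic government bonds to non-residents 225.8, borrowing by resident firms from foreign banks 473.5; capital account: acquisition of foreign patents and trademarks (non-produced assets) 26.8.)

-553.3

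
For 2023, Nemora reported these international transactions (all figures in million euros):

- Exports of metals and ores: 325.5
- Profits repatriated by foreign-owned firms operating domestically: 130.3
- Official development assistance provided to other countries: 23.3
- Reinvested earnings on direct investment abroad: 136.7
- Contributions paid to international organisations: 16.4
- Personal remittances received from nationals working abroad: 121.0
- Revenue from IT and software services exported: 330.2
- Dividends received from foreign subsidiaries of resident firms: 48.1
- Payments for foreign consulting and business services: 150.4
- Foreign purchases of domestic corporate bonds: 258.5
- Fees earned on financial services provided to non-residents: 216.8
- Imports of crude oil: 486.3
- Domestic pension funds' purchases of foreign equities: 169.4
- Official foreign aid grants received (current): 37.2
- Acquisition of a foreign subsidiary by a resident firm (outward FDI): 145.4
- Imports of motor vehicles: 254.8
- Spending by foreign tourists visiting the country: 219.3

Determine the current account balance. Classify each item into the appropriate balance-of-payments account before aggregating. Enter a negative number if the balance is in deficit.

373.3

Goods: -254.8 + 325.5 - 486.3 = -415.6
Services: 216.8 + 330.2 + 219.3 - 150.4 = 615.9
Primary income: 136.7 - 130.3 + 48.1 = 54.5
Secondary income: -16.4 + 121.0 + 37.2 - 23.3 = 118.5
Current account = (-415.6) + 615.9 + 54.5 + 118.5 = 373.3
(Excluded from the current account — financial account: foreign purchases of domestic corporate bonds 258.5, domestic pension funds' purchases of foreign equities 169.4, acquisition of a foreign subsidiary by a resident firm (outward FDI) 145.4.)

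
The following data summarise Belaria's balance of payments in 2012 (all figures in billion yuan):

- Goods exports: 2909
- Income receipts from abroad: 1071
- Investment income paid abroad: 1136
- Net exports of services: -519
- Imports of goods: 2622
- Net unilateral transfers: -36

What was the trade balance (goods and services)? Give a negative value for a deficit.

Goods balance = 2909 - 2622 = 287
Services balance = -519
Trade balance (goods + services) = 287 + (-519) = -232

-232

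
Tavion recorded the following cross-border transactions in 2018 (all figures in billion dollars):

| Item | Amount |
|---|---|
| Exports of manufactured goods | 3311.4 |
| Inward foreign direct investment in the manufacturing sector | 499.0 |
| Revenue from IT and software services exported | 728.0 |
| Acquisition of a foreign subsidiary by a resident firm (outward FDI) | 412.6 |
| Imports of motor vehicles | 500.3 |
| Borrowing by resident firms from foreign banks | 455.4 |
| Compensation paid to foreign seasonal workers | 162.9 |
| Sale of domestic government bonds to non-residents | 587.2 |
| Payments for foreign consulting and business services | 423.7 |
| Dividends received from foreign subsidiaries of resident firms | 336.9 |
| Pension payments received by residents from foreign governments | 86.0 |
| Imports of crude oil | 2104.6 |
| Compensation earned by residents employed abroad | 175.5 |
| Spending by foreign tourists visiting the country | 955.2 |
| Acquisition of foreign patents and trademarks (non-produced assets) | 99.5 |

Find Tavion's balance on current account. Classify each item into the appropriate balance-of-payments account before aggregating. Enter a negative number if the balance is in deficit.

Goods: -2104.6 - 500.3 + 3311.4 = 706.5
Services: -423.7 + 728.0 + 955.2 = 1259.5
Primary income: 336.9 - 162.9 + 175.5 = 349.5
Secondary income: 86.0
Current account = 706.5 + 1259.5 + 349.5 + 86.0 = 2401.5
(Excluded from the current account — financial account: inward foreign direct investment in the manufacturing sector 499.0, acquisition of a foreign subsidiary by a resident firm (outward FDI) 412.6, borrowing by resident firms from foreign banks 455.4, sale of domestic government bonds to non-residents 587.2; capital account: acquisition of foreign patents and trademarks (non-produced assets) 99.5.)

2401.5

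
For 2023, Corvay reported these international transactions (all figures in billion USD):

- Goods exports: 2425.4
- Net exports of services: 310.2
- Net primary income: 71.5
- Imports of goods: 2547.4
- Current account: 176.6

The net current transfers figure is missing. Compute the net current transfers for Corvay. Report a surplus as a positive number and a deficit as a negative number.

-83.1

Current account = goods balance + services balance + net primary income + net secondary income
Sum of the known components = 259.7
Net current transfers = CA - (known components) = 176.6 - 259.7 = -83.1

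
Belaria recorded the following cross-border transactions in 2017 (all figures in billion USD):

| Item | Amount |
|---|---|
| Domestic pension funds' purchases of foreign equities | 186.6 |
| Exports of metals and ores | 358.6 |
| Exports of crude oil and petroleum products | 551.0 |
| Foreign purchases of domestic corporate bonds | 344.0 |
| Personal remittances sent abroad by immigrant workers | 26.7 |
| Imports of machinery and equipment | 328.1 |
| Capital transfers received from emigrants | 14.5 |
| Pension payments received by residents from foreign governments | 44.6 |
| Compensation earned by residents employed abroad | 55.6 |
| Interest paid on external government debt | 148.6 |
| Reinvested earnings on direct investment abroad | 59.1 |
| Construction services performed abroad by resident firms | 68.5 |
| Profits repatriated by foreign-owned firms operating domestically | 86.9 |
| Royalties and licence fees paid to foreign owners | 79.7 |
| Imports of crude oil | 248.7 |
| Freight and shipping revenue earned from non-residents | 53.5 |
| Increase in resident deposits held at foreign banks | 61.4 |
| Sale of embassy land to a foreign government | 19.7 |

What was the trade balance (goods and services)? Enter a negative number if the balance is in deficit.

Goods: 551.0 - 328.1 - 248.7 + 358.6 = 332.8
Services: 68.5 - 79.7 + 53.5 = 42.3
Trade balance = 332.8 + 42.3 = 375.1
(Excluded from the trade balance — financial account: domestic pension funds' purchases of foreign equities 186.6, foreign purchases of domestic corporate bonds 344.0, increase in resident deposits held at foreign banks 61.4; secondary income: personal remittances sent abroad by immigrant workers 26.7, pension payments received by residents from foreign governments 44.6; capital account: capital transfers received from emigrants 14.5, sale of embassy land to a foreign government 19.7; primary income: compensation earned by residents employed abroad 55.6, interest paid on external government debt 148.6, reinvested earnings on direct investment abroad 59.1, profits repatriated by foreign-owned firms operating domestically 86.9.)

375.1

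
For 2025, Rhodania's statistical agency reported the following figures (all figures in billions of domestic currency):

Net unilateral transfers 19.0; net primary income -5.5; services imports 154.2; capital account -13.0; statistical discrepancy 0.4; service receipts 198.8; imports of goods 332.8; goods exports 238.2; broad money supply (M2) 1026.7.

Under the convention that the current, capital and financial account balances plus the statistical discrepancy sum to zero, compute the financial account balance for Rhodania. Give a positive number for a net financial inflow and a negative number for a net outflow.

Goods balance = 238.2 - 332.8 = -94.6
Services balance = 198.8 - 154.2 = 44.6
Trade balance (goods + services) = -94.6 + 44.6 = -50.0
Net primary income = -5.5
Net secondary income = 19.0
Current account = -50.0 + (-5.5) + 19.0 = -36.5
Financial account = -(-36.5 + (-13.0) + 0.4) = 49.1

49.1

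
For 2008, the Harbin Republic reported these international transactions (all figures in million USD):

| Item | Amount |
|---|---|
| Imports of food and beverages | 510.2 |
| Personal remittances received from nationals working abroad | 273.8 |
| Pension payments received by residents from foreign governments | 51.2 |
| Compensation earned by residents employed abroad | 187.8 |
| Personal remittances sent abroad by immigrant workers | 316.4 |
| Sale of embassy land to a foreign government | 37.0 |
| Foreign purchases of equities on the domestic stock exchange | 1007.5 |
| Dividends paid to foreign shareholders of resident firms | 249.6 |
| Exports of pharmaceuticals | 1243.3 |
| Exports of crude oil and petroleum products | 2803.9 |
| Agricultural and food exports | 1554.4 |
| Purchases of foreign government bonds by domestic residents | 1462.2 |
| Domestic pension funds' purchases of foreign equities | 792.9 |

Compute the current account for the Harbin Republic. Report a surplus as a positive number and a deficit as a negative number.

5038.2

Goods: 1243.3 - 510.2 + 2803.9 + 1554.4 = 5091.4
Primary income: 187.8 - 249.6 = -61.8
Secondary income: -316.4 + 273.8 + 51.2 = 8.6
Current account = 5091.4 + (-61.8) + 8.6 = 5038.2
(Excluded from the current account — capital account: sale of embassy land to a foreign government 37.0; financial account: foreign purchases of equities on the domestic stock exchange 1007.5, purchases of foreign government bonds by domestic residents 1462.2, domestic pension funds' purchases of foreign equities 792.9.)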